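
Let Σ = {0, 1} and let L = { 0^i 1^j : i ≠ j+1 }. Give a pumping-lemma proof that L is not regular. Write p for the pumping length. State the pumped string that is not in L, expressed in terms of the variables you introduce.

Suppose for contradiction that L is regular, and let p be the pumping length.
Choose w = 0^p 1^{p+p!-1}. Since p ≠ (p+p!-1)+1 = p+p!, w ∈ L; and |w| ≥ p.
The pumping lemma gives a decomposition w = xyz where |xy| ≤ p and |y| > 0.
Since the first p symbols of w are all 0's and |xy| ≤ p, y lies entirely in the leading 0-block: y = 0^k for some k with 1 ≤ k ≤ p.
Since 1 ≤ k ≤ p, k divides p!; set t = 1 + p!/k. Then xy^t z has p + (p!/k)·k = p + p! copies of 0. Now the 0-count is p+p! and (1-count)+1 = (p+p!-1)+1 = p+p!, so i ≠ j+1 fails. So xy^t z = 0^{p+p!} 1^{p+p!-1} ∉ L.
Contradiction. Therefore L is not regular.

0^{p+p!} 1^{p+p!-1}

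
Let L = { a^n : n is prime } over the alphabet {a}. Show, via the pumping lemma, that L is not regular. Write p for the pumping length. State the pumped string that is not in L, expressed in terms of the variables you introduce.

a^{q(1+k)}

Assume L is regular; let p be its pumping constant.
Let q be a prime with q ≥ p+2 (infinitely many primes exist), and take w = a^q ∈ L with |w| = q ≥ p.
The pumping lemma gives a decomposition w = xyz where |xy| ≤ p and |y| ≥ 1.
Then y = a^k for some k with 1 ≤ k ≤ p.
Since 1 ≤ k ≤ p, |xz| = q-k. Pump with i = q+1: |xy^{q+1}z| = (q-k)+(q+1)k = q+qk = q(1+k), which is composite (both factors ≥ 2). So xy^{q+1}z = a^{q(1+k)} ∉ L.
This contradicts the pumping lemma, so L is not regular.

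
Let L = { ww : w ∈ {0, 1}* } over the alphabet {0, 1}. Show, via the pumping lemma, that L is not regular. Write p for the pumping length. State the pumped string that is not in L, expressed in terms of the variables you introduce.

0^{p+k} 1^p 0^p 1^p

Suppose for contradiction that L is regular, and let p be the pumping length.
Take w = 0^p 1^p 0^p 1^p = uu where u = 0^p1^p; then w ∈ L and |w| = 4p ≥ p.
By the pumping lemma, w = xyz with |xy| ≤ p and |y| > 0.
Because |xy| ≤ p and w begins with p copies of 0, we have y = 0^k with 1 ≤ k ≤ p.
Pump with i = 2: xy^2z = 0^{p+k} 1^p 0^p 1^p, of length 4p+k. Suppose this equals vv. The string starts with 0 and ends with 1, so v does too; thus the boundary between the two copies of v is a 1→0 transition. There is exactly one such transition, at position 2p+k, so |v| = 2p+k and |vv| = 4p+2k ≠ 4p+k since k ≥ 1. So xy^2z ∉ L.
Contradiction. Therefore L is not regular.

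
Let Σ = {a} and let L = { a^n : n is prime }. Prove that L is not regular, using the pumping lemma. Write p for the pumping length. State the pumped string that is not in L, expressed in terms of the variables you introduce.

a^{q(1+k)}

Assume L is regular; let p be its pumping constant.
Let q be a prime with q ≥ p+2 (infinitely many primes exist), and take w = a^q ∈ L with |w| = q ≥ p.
By the pumping lemma, w = xyz with |xy| ≤ p and y is nonempty.
Then y = a^k for some k with 1 ≤ k ≤ p.
Since 1 ≤ k ≤ p, |xz| = q-k. Pump with i = q+1: |xy^{q+1}z| = (q-k)+(q+1)k = q+qk = q(1+k), which is composite (both factors ≥ 2). So xy^{q+1}z = a^{q(1+k)} ∉ L.
Contradiction. Therefore L is not regular.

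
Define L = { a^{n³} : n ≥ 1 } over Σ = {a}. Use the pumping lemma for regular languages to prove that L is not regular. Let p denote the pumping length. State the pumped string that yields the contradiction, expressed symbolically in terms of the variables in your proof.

a^{p³+k}

Toward a contradiction, assume L is regular with pumping length p.
Take w = a^{p³} ∈ L with |w| = p³ ≥ p.
Write w = xyz as guaranteed by the lemma, with |xy| ≤ p and |y| > 0.
Then y = a^k for some k with 1 ≤ k ≤ p.
Pump with i = 2: xy^2z = a^{p³+k}. Since 1 ≤ k ≤ p, p³ < p³+k ≤ p³+p < p³+3p²+3p+1 = (p+1)³, so p³+k is not a perfect cube. So xy^2z ∉ L.
Contradiction. Therefore L is not regular.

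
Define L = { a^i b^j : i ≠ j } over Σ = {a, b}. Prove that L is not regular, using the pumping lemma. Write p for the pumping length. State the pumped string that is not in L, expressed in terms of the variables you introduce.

Suppose for contradiction that L is regular, and let p be the pumping length.
Choose w = a^p b^{p+p!}. Since p ≠ p+p!, w ∈ L; and |w| ≥ p.
Write w = xyz as guaranteed by the lemma, with |xy| ≤ p and |y| ≥ 1.
Since the first p symbols of w are all a's and |xy| ≤ p, y lies entirely in the leading a-block: y = a^k for some k with 1 ≤ k ≤ p.
Since 1 ≤ k ≤ p, k divides p!; set t = 1 + p!/k. Then xy^t z has p + (p!/k)·k = p + p! copies of a. Now the a-count equals the b-count, so i ≠ j fails. So xy^t z = a^{p+p!} b^{p+p!} ∉ L.
Contradiction. Therefore L is not regular.

a^{p+p!} b^{p+p!}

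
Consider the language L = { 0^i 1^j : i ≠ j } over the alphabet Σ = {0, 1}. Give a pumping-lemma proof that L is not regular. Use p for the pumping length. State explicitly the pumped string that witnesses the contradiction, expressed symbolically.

0^{p+p!} 1^{p+p!}

Suppose for contradiction that L is regular, and let p be the pumping length.
Choose w = 0^p 1^{p+p!}. Since p ≠ p+p!, w ∈ L; and |w| ≥ p.
The pumping lemma gives a decomposition w = xyz where |xy| ≤ p and y is nonempty.
The first p characters of w are 0's, so xy (and hence y) consists only of 0's. Write y = 0^k, 1 ≤ k ≤ p.
Since 1 ≤ k ≤ p, k divides p!; set t = 1 + p!/k. Then xy^t z has p + (p!/k)·k = p + p! copies of 0. Now the 0-count equals the 1-count, so i ≠ j fails. So xy^t z = 0^{p+p!} 1^{p+p!} ∉ L.
Contradiction. Therefore L is not regular.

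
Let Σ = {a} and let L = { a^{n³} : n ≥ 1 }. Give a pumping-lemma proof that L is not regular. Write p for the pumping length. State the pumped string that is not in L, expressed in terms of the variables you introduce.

Assume L is regular; let p be its pumping constant.
Take w = a^{p³} ∈ L with |w| = p³ ≥ p.
The pumping lemma gives a decomposition w = xyz where |xy| ≤ p and y is nonempty.
Then y = a^k for some k with 1 ≤ k ≤ p.
Pump with i = 2: xy^2z = a^{p³+k}. Since 1 ≤ k ≤ p, p³ < p³+k ≤ p³+p < p³+3p²+3p+1 = (p+1)³, so p³+k is not a perfect cube. So xy^2z ∉ L.
This is a contradiction; hence L is not regular.

a^{p³+k}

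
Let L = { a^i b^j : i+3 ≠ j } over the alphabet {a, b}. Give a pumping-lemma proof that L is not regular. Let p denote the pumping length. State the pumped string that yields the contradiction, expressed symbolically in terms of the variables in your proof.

Assume L is regular. Let p be the pumping length given by the pumping lemma.
Choose w = a^p b^{p+p!+3}. Since p ≠ (p+p!+3)-3 = p+p!, w ∈ L; and |w| ≥ p.
The pumping lemma gives a decomposition w = xyz where |xy| ≤ p and |y| ≥ 1.
Since the first p symbols of w are all a's and |xy| ≤ p, y lies entirely in the leading a-block: y = a^k for some k with 1 ≤ k ≤ p.
Since 1 ≤ k ≤ p, k divides p!; set t = 1 + p!/k. Then xy^t z has p + (p!/k)·k = p + p! copies of a. Now the a-count is p+p! and (b-count)-3 = (p+p!+3)-3 = p+p!, so i+3 ≠ j fails. So xy^t z = a^{p+p!} b^{p+p!+3} ∉ L.
This is a contradiction; hence L is not regular.

a^{p+p!} b^{p+p!+3}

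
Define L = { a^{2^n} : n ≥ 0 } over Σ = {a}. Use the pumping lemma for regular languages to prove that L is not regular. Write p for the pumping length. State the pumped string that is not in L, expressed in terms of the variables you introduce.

a^{2^p+k}

Toward a contradiction, assume L is regular with pumping length p.
Take w = a^{2^p} ∈ L with |w| = 2^p ≥ p.
The pumping lemma gives a decomposition w = xyz where |xy| ≤ p and y is nonempty.
Then y = a^k for some k with 1 ≤ k ≤ p.
Pump with i = 2: xy^2z = a^{2^p+k}. Since 1 ≤ k ≤ p < 2^p, we have 2^p < 2^p+k < 2^{p+1}, so 2^p+k is not a power of 2. So xy^2z ∉ L.
This contradicts the pumping lemma, so L is not regular.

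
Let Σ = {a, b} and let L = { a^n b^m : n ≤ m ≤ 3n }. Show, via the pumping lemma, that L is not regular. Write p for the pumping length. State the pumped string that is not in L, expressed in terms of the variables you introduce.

a^{p+k} b^p

Assume L is regular. Let p be the pumping length given by the pumping lemma.
Take w = a^p b^p ∈ L (since p ≤ p ≤ 3p), with |w| = 2p ≥ p.
The pumping lemma gives a decomposition w = xyz where |xy| ≤ p and y is nonempty.
Because |xy| ≤ p and w begins with p copies of a, we have y = a^k with 1 ≤ k ≤ p.
Pump with i = 2: xy^2z = a^{p+k} b^p. Now n = p+k > p = m, so the condition n ≤ m fails. Thus xy^2z ∉ L.
This contradicts the pumping lemma, so L is not regular.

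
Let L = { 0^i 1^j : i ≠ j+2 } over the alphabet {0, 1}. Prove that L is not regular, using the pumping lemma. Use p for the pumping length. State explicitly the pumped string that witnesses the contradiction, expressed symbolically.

0^{p+p!} 1^{p+p!-2}

Suppose for contradiction that L is regular, and let p be the pumping length.
Choose w = 0^p 1^{p+p!-2}. Since p ≠ (p+p!-2)+2 = p+p!, w ∈ L; and |w| ≥ p.
The pumping lemma gives a decomposition w = xyz where |xy| ≤ p and |y| > 0.
The first p characters of w are 0's, so xy (and hence y) consists only of 0's. Write y = 0^k, 1 ≤ k ≤ p.
Since 1 ≤ k ≤ p, k divides p!; set t = 1 + p!/k. Then xy^t z has p + (p!/k)·k = p + p! copies of 0. Now the 0-count is p+p! and (1-count)+2 = (p+p!-2)+2 = p+p!, so i ≠ j+2 fails. So xy^t z = 0^{p+p!} 1^{p+p!-2} ∉ L.
Contradiction. Therefore L is not regular.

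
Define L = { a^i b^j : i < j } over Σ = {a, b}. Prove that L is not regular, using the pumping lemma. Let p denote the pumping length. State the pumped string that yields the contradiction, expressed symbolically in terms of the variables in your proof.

a^{p+k} b^{p+1}

Suppose for contradiction that L is regular, and let p be the pumping length.
Choose w = a^p b^{p+1} ∈ L, with |w| = 2p+1 ≥ p.
By the pumping lemma, w = xyz with |xy| ≤ p and |y| ≥ 1.
Since the first p symbols of w are all a's and |xy| ≤ p, y lies entirely in the leading a-block: y = a^k for some k with 1 ≤ k ≤ p.
Consider xy^2z = a^{p+k} b^{p+1}. Since k ≥ 1, the a-count p+k is at least p+1, so i < j fails; thus xy^2z ∉ L.
This is a contradiction; hence L is not regular.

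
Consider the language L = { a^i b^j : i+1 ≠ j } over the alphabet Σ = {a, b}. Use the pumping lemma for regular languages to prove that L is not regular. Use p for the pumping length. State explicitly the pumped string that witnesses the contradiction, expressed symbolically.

Assume L is regular. Let p be the pumping length given by the pumping lemma.
Choose w = a^p b^{p+p!+1}. Since p ≠ (p+p!+1)-1 = p+p!, w ∈ L; and |w| ≥ p.
By the pumping lemma, w = xyz with |xy| ≤ p and |y| > 0.
The first p characters of w are a's, so xy (and hence y) consists only of a's. Write y = a^k, 1 ≤ k ≤ p.
Since 1 ≤ k ≤ p, k divides p!; set t = 1 + p!/k. Then xy^t z has p + (p!/k)·k = p + p! copies of a. Now the a-count is p+p! and (b-count)-1 = (p+p!+1)-1 = p+p!, so i+1 ≠ j fails. So xy^t z = a^{p+p!} b^{p+p!+1} ∉ L.
Contradiction. Therefore L is not regular.

a^{p+p!} b^{p+p!+1}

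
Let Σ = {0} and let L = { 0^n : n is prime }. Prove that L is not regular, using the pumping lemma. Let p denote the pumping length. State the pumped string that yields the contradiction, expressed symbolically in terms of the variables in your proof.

0^{q(1+k)}

Assume L is regular; let p be its pumping constant.
Let q be a prime with q ≥ p+2 (infinitely many primes exist), and take w = 0^q ∈ L with |w| = q ≥ p.
The pumping lemma gives a decomposition w = xyz where |xy| ≤ p and y is nonempty.
Then y = 0^k for some k with 1 ≤ k ≤ p.
Since 1 ≤ k ≤ p, |xz| = q-k. Pump with i = q+1: |xy^{q+1}z| = (q-k)+(q+1)k = q+qk = q(1+k), which is composite (both factors ≥ 2). So xy^{q+1}z = 0^{q(1+k)} ∉ L.
This is a contradiction; hence L is not regular.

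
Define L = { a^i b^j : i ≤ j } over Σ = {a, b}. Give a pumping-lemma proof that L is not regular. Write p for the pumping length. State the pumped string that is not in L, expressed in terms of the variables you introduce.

Toward a contradiction, assume L is regular with pumping length p.
Choose w = a^p b^p ∈ L, with |w| = 2p ≥ p.
Write w = xyz as guaranteed by the lemma, with |xy| ≤ p and |y| ≥ 1.
The first p characters of w are a's, so xy (and hence y) consists only of a's. Write y = a^k, 1 ≤ k ≤ p.
Consider xy^2z = a^{p+k} b^p. Since k ≥ 1, the a-count p+k exceeds the b-count p, so i ≤ j fails; thus xy^2z ∉ L.
Contradiction. Therefore L is not regular.

a^{p+k} b^p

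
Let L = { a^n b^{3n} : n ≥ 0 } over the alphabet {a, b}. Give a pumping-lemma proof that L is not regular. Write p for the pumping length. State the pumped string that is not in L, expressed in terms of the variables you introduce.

a^{p+k} b^{3p}

Assume L is regular; let p be its pumping constant.
Take w = a^p b^{3p}. Then w ∈ L and |w| = 4p ≥ p.
Write w = xyz as guaranteed by the lemma, with |xy| ≤ p and |y| > 0.
Because |xy| ≤ p and w begins with p copies of a, we have y = a^k with 1 ≤ k ≤ p.
Pump with i = 2: xy^2z = a^{p+k} b^{3p}. For this to lie in L we would need 3p = 3(p+k), which forces k = 0. But k ≥ 1, so xy^2z ∉ L.
Contradiction. Therefore L is not regular.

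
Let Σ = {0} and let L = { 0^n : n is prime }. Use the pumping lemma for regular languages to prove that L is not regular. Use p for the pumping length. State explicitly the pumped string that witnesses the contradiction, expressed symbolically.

Assume L is regular. Let p be the pumping length given by the pumping lemma.
Let q be a prime with q ≥ p+2 (infinitely many primes exist), and take w = 0^q ∈ L with |w| = q ≥ p.
Write w = xyz as guaranteed by the lemma, with |xy| ≤ p and y is nonempty.
Then y = 0^k for some k with 1 ≤ k ≤ p.
Since 1 ≤ k ≤ p, |xz| = q-k. Pump with i = q+1: |xy^{q+1}z| = (q-k)+(q+1)k = q+qk = q(1+k), which is composite (both factors ≥ 2). So xy^{q+1}z = 0^{q(1+k)} ∉ L.
This contradicts the pumping lemma, so L is not regular.

0^{q(1+k)}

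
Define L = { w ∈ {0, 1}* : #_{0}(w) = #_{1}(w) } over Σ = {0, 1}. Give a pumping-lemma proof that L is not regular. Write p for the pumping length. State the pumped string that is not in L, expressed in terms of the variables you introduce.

0^{p+k} 1^p

Toward a contradiction, assume L is regular with pumping length p.
Choose w = 0^p 1^p ∈ L with |w| = 2p ≥ p.
Write w = xyz as guaranteed by the lemma, with |xy| ≤ p and |y| > 0.
Because |xy| ≤ p and w begins with p copies of 0, we have y = 0^k with 1 ≤ k ≤ p.
Pump with i = 2: xy^2z = 0^{p+k} 1^p has p+k occurrences of 0 but only p of 1. Since k ≥ 1 the counts differ, so xy^2z ∉ L.
This contradicts the pumping lemma, so L is not regular.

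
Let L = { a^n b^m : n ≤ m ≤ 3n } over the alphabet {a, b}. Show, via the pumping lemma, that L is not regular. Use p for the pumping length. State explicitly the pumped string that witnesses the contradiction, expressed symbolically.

a^{p+k} b^p

Toward a contradiction, assume L is regular with pumping length p.
Take w = a^p b^p ∈ L (since p ≤ p ≤ 3p), with |w| = 2p ≥ p.
The pumping lemma gives a decomposition w = xyz where |xy| ≤ p and y is nonempty.
Since the first p symbols of w are all a's and |xy| ≤ p, y lies entirely in the leading a-block: y = a^k for some k with 1 ≤ k ≤ p.
Pump with i = 2: xy^2z = a^{p+k} b^p. Now n = p+k > p = m, so the condition n ≤ m fails. Thus xy^2z ∉ L.
This contradicts the pumping lemma, so L is not regular.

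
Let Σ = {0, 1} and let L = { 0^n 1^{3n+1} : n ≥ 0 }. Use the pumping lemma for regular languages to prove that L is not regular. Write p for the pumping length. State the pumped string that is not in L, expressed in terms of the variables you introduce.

Suppose for contradiction that L is regular, and let p be the pumping length.
Let w = 0^p 1^{3p+1} ∈ L; note |w| = 4p+1 ≥ p.
By the pumping lemma, w = xyz with |xy| ≤ p and |y| ≥ 1.
Since the first p symbols of w are all 0's and |xy| ≤ p, y lies entirely in the leading 0-block: y = 0^k for some k with 1 ≤ k ≤ p.
Pump with i = 2: xy^2z = 0^{p+k} 1^{3p+1}. For this to lie in L we would need 3p+1 = 3(p+k)+1, which forces k = 0. But k ≥ 1, so xy^2z ∉ L.
Contradiction. Therefore L is not regular.

0^{p+k} 1^{3p+1}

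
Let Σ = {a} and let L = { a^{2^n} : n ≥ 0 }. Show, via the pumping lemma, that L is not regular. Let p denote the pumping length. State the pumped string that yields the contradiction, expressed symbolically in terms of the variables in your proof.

a^{2^p+k}

Toward a contradiction, assume L is regular with pumping length p.
Take w = a^{2^p} ∈ L with |w| = 2^p ≥ p.
Write w = xyz as guaranteed by the lemma, with |xy| ≤ p and |y| > 0.
Then y = a^k for some k with 1 ≤ k ≤ p.
Pump with i = 2: xy^2z = a^{2^p+k}. Since 1 ≤ k ≤ p < 2^p, we have 2^p < 2^p+k < 2^{p+1}, so 2^p+k is not a power of 2. So xy^2z ∉ L.
This is a contradiction; hence L is not regular.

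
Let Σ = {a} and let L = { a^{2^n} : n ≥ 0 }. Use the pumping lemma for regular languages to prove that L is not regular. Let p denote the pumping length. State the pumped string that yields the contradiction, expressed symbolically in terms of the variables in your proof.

a^{2^p+k}

Assume L is regular. Let p be the pumping length given by the pumping lemma.
Take w = a^{2^p} ∈ L with |w| = 2^p ≥ p.
By the pumping lemma, w = xyz with |xy| ≤ p and |y| > 0.
Then y = a^k for some k with 1 ≤ k ≤ p.
Pump with i = 2: xy^2z = a^{2^p+k}. Since 1 ≤ k ≤ p < 2^p, we have 2^p < 2^p+k < 2^{p+1}, so 2^p+k is not a power of 2. So xy^2z ∉ L.
This contradicts the pumping lemma, so L is not regular.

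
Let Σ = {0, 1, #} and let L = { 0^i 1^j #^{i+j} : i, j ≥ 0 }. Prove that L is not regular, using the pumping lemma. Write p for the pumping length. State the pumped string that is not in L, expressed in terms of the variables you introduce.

0^{p+k} 1^p #^{2p}

Toward a contradiction, assume L is regular with pumping length p.
Take w = 0^p 1^p #^{2p} ∈ L (with i=j=p, i+j=2p), |w| = 4p ≥ p.
Write w = xyz as guaranteed by the lemma, with |xy| ≤ p and |y| > 0.
Since the first p symbols of w are all 0's and |xy| ≤ p, y lies entirely in the leading 0-block: y = 0^k for some k with 1 ≤ k ≤ p.
Consider xy^2z = 0^{p+k} 1^p #^{2p}. Now the 0- and 1-counts sum to 2p+k, but the #-count is 2p ≠ 2p+k. So xy^2z ∉ L.
This is a contradiction; hence L is not regular.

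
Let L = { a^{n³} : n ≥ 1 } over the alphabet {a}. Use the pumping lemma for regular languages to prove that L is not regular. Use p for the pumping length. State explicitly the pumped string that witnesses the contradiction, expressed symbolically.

a^{p³+k}

Toward a contradiction, assume L is regular with pumping length p.
Take w = a^{p³} ∈ L with |w| = p³ ≥ p.
The pumping lemma gives a decomposition w = xyz where |xy| ≤ p and |y| > 0.
Then y = a^k for some k with 1 ≤ k ≤ p.
Pump with i = 2: xy^2z = a^{p³+k}. Since 1 ≤ k ≤ p, p³ < p³+k ≤ p³+p < p³+3p²+3p+1 = (p+1)³, so p³+k is not a perfect cube. So xy^2z ∉ L.
This is a contradiction; hence L is not regular.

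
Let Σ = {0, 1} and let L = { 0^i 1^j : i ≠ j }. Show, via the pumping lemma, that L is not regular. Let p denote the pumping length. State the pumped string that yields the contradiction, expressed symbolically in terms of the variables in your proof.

0^{p+p!} 1^{p+p!}

Assume L is regular; let p be its pumping constant.
Choose w = 0^p 1^{p+p!}. Since p ≠ p+p!, w ∈ L; and |w| ≥ p.
The pumping lemma gives a decomposition w = xyz where |xy| ≤ p and y is nonempty.
The first p characters of w are 0's, so xy (and hence y) consists only of 0's. Write y = 0^k, 1 ≤ k ≤ p.
Since 1 ≤ k ≤ p, k divides p!; set t = 1 + p!/k. Then xy^t z has p + (p!/k)·k = p + p! copies of 0. Now the 0-count equals the 1-count, so i ≠ j fails. So xy^t z = 0^{p+p!} 1^{p+p!} ∉ L.
This is a contradiction; hence L is not regular.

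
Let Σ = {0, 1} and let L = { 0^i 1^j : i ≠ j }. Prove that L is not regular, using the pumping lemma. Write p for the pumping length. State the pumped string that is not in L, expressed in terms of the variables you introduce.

Assume L is regular. Let p be the pumping length given by the pumping lemma.
Choose w = 0^p 1^{p+p!}. Since p ≠ p+p!, w ∈ L; and |w| ≥ p.
The pumping lemma gives a decomposition w = xyz where |xy| ≤ p and |y| ≥ 1.
Because |xy| ≤ p and w begins with p copies of 0, we have y = 0^k with 1 ≤ k ≤ p.
Since 1 ≤ k ≤ p, k divides p!; set t = 1 + p!/k. Then xy^t z has p + (p!/k)·k = p + p! copies of 0. Now the 0-count equals the 1-count, so i ≠ j fails. So xy^t z = 0^{p+p!} 1^{p+p!} ∉ L.
This contradicts the pumping lemma, so L is not regular.

0^{p+p!} 1^{p+p!}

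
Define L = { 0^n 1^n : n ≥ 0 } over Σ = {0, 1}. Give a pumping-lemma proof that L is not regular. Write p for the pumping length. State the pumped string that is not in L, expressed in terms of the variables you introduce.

0^{p+k} 1^p

Toward a contradiction, assume L is regular with pumping length p.
Choose w = 0^p 1^p, which is in L with |w| = 2p ≥ p.
The pumping lemma gives a decomposition w = xyz where |xy| ≤ p and |y| ≥ 1.
Because |xy| ≤ p and w begins with p copies of 0, we have y = 0^k with 1 ≤ k ≤ p.
Pump with i = 2: xy^2z = 0^{p+k} 1^p. For this to lie in L we would need p = p+k, which forces k = 0. But k ≥ 1, so xy^2z ∉ L.
This contradicts the pumping lemma, so L is not regular.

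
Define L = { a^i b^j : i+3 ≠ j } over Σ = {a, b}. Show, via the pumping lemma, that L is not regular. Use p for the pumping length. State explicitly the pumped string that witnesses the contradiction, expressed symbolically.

Toward a contradiction, assume L is regular with pumping length p.
Choose w = a^p b^{p+p!+3}. Since p ≠ (p+p!+3)-3 = p+p!, w ∈ L; and |w| ≥ p.
Write w = xyz as guaranteed by the lemma, with |xy| ≤ p and y is nonempty.
Since the first p symbols of w are all a's and |xy| ≤ p, y lies entirely in the leading a-block: y = a^k for some k with 1 ≤ k ≤ p.
Since 1 ≤ k ≤ p, k divides p!; set t = 1 + p!/k. Then xy^t z has p + (p!/k)·k = p + p! copies of a. Now the a-count is p+p! and (b-count)-3 = (p+p!+3)-3 = p+p!, so i+3 ≠ j fails. So xy^t z = a^{p+p!} b^{p+p!+3} ∉ L.
This is a contradiction; hence L is not regular.

a^{p+p!} b^{p+p!+3}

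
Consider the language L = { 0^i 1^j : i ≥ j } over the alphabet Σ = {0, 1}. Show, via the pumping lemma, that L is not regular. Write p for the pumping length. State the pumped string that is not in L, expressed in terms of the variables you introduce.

Suppose for contradiction that L is regular, and let p be the pumping length.
Choose w = 0^p 1^p ∈ L, with |w| = 2p ≥ p.
Write w = xyz as guaranteed by the lemma, with |xy| ≤ p and |y| > 0.
Because |xy| ≤ p and w begins with p copies of 0, we have y = 0^k with 1 ≤ k ≤ p.
Consider xy^0z = xz = 0^{p-k} 1^p. Since k ≥ 1, the 0-count p-k is less than p, so i ≥ j fails; thus xz ∉ L.
This is a contradiction; hence L is not regular.

0^{p-k} 1^p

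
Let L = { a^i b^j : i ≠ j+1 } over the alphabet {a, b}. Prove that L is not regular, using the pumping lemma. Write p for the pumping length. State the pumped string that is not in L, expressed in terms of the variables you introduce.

Suppose for contradiction that L is regular, and let p be the pumping length.
Choose w = a^p b^{p+p!-1}. Since p ≠ (p+p!-1)+1 = p+p!, w ∈ L; and |w| ≥ p.
By the pumping lemma, w = xyz with |xy| ≤ p and |y| ≥ 1.
Since the first p symbols of w are all a's and |xy| ≤ p, y lies entirely in the leading a-block: y = a^k for some k with 1 ≤ k ≤ p.
Since 1 ≤ k ≤ p, k divides p!; set t = 1 + p!/k. Then xy^t z has p + (p!/k)·k = p + p! copies of a. Now the a-count is p+p! and (b-count)+1 = (p+p!-1)+1 = p+p!, so i ≠ j+1 fails. So xy^t z = a^{p+p!} b^{p+p!-1} ∉ L.
Contradiction. Therefore L is not regular.

a^{p+p!} b^{p+p!-1}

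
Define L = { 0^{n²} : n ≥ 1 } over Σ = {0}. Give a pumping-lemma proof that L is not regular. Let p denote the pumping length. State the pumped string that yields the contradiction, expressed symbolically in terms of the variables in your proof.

0^{p²+k}

Assume L is regular. Let p be the pumping length given by the pumping lemma.
Take w = 0^{p²} ∈ L with |w| = p² ≥ p.
Write w = xyz as guaranteed by the lemma, with |xy| ≤ p and |y| ≥ 1.
Then y = 0^k for some k with 1 ≤ k ≤ p.
Pump with i = 2: xy^2z = 0^{p²+k}. Since 1 ≤ k ≤ p, p² < p²+k ≤ p²+p < (p+1)², so p²+k lies strictly between consecutive squares and is not a perfect square. So xy^2z ∉ L.
This contradicts the pumping lemma, so L is not regular.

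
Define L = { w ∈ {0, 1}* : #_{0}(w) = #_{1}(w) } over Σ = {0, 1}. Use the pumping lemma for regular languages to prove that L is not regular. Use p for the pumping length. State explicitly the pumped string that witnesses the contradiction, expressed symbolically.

Assume L is regular; let p be its pumping constant.
Choose w = 0^p 1^p ∈ L with |w| = 2p ≥ p.
Write w = xyz as guaranteed by the lemma, with |xy| ≤ p and y is nonempty.
Because |xy| ≤ p and w begins with p copies of 0, we have y = 0^k with 1 ≤ k ≤ p.
Pump with i = 2: xy^2z = 0^{p+k} 1^p has p+k occurrences of 0 but only p of 1. Since k ≥ 1 the counts differ, so xy^2z ∉ L.
This is a contradiction; hence L is not regular.

0^{p+k} 1^p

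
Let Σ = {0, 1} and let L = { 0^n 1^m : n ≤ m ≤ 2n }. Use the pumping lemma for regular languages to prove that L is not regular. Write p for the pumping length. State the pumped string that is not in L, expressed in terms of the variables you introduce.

Suppose for contradiction that L is regular, and let p be the pumping length.
Take w = 0^p 1^p ∈ L (since p ≤ p ≤ 2p), with |w| = 2p ≥ p.
The pumping lemma gives a decomposition w = xyz where |xy| ≤ p and |y| ≥ 1.
Because |xy| ≤ p and w begins with p copies of 0, we have y = 0^k with 1 ≤ k ≤ p.
Pump with i = 2: xy^2z = 0^{p+k} 1^p. Now n = p+k > p = m, so the condition n ≤ m fails. Thus xy^2z ∉ L.
This is a contradiction; hence L is not regular.

0^{p+k} 1^p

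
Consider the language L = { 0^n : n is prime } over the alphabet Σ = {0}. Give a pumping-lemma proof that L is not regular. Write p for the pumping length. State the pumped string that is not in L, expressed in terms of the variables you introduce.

Assume L is regular. Let p be the pumping length given by the pumping lemma.
Let q be a prime with q ≥ p+2 (infinitely many primes exist), and take w = 0^q ∈ L with |w| = q ≥ p.
By the pumping lemma, w = xyz with |xy| ≤ p and |y| > 0.
Then y = 0^k for some k with 1 ≤ k ≤ p.
Since 1 ≤ k ≤ p, |xz| = q-k. Pump with i = q+1: |xy^{q+1}z| = (q-k)+(q+1)k = q+qk = q(1+k), which is composite (both factors ≥ 2). So xy^{q+1}z = 0^{q(1+k)} ∉ L.
This contradicts the pumping lemma, so L is not regular.

0^{q(1+k)}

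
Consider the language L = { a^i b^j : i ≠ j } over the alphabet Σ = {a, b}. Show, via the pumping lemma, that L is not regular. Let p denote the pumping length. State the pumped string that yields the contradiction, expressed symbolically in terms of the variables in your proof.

Toward a contradiction, assume L is regular with pumping length p.
Choose w = a^p b^{p+p!}. Since p ≠ p+p!, w ∈ L; and |w| ≥ p.
By the pumping lemma, w = xyz with |xy| ≤ p and y is nonempty.
Because |xy| ≤ p and w begins with p copies of a, we have y = a^k with 1 ≤ k ≤ p.
Since 1 ≤ k ≤ p, k divides p!; set t = 1 + p!/k. Then xy^t z has p + (p!/k)·k = p + p! copies of a. Now the a-count equals the b-count, so i ≠ j fails. So xy^t z = a^{p+p!} b^{p+p!} ∉ L.
This is a contradiction; hence L is not regular.

a^{p+p!} b^{p+p!}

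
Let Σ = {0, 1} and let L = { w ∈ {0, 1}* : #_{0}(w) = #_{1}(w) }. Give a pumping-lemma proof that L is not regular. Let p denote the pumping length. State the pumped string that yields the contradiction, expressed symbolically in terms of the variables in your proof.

0^{p+k} 1^p

Toward a contradiction, assume L is regular with pumping length p.
Choose w = 0^p 1^p ∈ L with |w| = 2p ≥ p.
By the pumping lemma, w = xyz with |xy| ≤ p and y is nonempty.
Since the first p symbols of w are all 0's and |xy| ≤ p, y lies entirely in the leading 0-block: y = 0^k for some k with 1 ≤ k ≤ p.
Pump with i = 2: xy^2z = 0^{p+k} 1^p has p+k occurrences of 0 but only p of 1. Since k ≥ 1 the counts differ, so xy^2z ∉ L.
This is a contradiction; hence L is not regular.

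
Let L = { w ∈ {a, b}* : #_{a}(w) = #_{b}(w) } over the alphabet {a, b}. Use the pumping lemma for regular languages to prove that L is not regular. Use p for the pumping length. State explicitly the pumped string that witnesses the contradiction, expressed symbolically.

a^{p+k} b^p

Toward a contradiction, assume L is regular with pumping length p.
Choose w = a^p b^p ∈ L with |w| = 2p ≥ p.
By the pumping lemma, w = xyz with |xy| ≤ p and y is nonempty.
Since the first p symbols of w are all a's and |xy| ≤ p, y lies entirely in the leading a-block: y = a^k for some k with 1 ≤ k ≤ p.
Pump with i = 2: xy^2z = a^{p+k} b^p has p+k occurrences of a but only p of b. Since k ≥ 1 the counts differ, so xy^2z ∉ L.
This contradicts the pumping lemma, so L is not regular.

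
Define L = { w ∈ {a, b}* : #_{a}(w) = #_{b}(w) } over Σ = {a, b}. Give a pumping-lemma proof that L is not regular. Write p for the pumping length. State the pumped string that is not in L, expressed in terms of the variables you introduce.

Assume L is regular; let p be its pumping constant.
Choose w = a^p b^p ∈ L with |w| = 2p ≥ p.
The pumping lemma gives a decomposition w = xyz where |xy| ≤ p and y is nonempty.
Because |xy| ≤ p and w begins with p copies of a, we have y = a^k with 1 ≤ k ≤ p.
Pump with i = 2: xy^2z = a^{p+k} b^p has p+k occurrences of a but only p of b. Since k ≥ 1 the counts differ, so xy^2z ∉ L.
Contradiction. Therefore L is not regular.

a^{p+k} b^p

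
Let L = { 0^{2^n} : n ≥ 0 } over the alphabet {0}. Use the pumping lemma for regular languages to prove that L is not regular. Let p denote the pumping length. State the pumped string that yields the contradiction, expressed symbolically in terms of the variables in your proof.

Suppose for contradiction that L is regular, and let p be the pumping length.
Take w = 0^{2^p} ∈ L with |w| = 2^p ≥ p.
Write w = xyz as guaranteed by the lemma, with |xy| ≤ p and |y| ≥ 1.
Then y = 0^k for some k with 1 ≤ k ≤ p.
Pump with i = 2: xy^2z = 0^{2^p+k}. Since 1 ≤ k ≤ p < 2^p, we have 2^p < 2^p+k < 2^{p+1}, so 2^p+k is not a power of 2. So xy^2z ∉ L.
This is a contradiction; hence L is not regular.

0^{2^p+k}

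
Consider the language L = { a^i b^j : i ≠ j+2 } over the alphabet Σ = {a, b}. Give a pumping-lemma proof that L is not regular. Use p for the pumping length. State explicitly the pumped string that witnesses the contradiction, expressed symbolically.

Assume L is regular. Let p be the pumping length given by the pumping lemma.
Choose w = a^p b^{p+p!-2}. Since p ≠ (p+p!-2)+2 = p+p!, w ∈ L; and |w| ≥ p.
By the pumping lemma, w = xyz with |xy| ≤ p and |y| > 0.
Since the first p symbols of w are all a's and |xy| ≤ p, y lies entirely in the leading a-block: y = a^k for some k with 1 ≤ k ≤ p.
Since 1 ≤ k ≤ p, k divides p!; set t = 1 + p!/k. Then xy^t z has p + (p!/k)·k = p + p! copies of a. Now the a-count is p+p! and (b-count)+2 = (p+p!-2)+2 = p+p!, so i ≠ j+2 fails. So xy^t z = a^{p+p!} b^{p+p!-2} ∉ L.
This contradicts the pumping lemma, so L is not regular.

a^{p+p!} b^{p+p!-2}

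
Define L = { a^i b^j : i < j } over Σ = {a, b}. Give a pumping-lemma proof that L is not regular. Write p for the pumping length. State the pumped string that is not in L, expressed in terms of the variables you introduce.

Suppose for contradiction that L is regular, and let p be the pumping length.
Choose w = a^p b^{p+1} ∈ L, with |w| = 2p+1 ≥ p.
The pumping lemma gives a decomposition w = xyz where |xy| ≤ p and y is nonempty.
Because |xy| ≤ p and w begins with p copies of a, we have y = a^k with 1 ≤ k ≤ p.
Consider xy^2z = a^{p+k} b^{p+1}. Since k ≥ 1, the a-count p+k is at least p+1, so i < j fails; thus xy^2z ∉ L.
This contradicts the pumping lemma, so L is not regular.

a^{p+k} b^{p+1}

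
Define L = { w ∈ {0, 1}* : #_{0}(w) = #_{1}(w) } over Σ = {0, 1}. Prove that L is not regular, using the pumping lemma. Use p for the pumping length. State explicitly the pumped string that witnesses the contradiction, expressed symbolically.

Toward a contradiction, assume L is regular with pumping length p.
Choose w = 0^p 1^p ∈ L with |w| = 2p ≥ p.
By the pumping lemma, w = xyz with |xy| ≤ p and y is nonempty.
Since the first p symbols of w are all 0's and |xy| ≤ p, y lies entirely in the leading 0-block: y = 0^k for some k with 1 ≤ k ≤ p.
Pump with i = 2: xy^2z = 0^{p+k} 1^p has p+k occurrences of 0 but only p of 1. Since k ≥ 1 the counts differ, so xy^2z ∉ L.
This contradicts the pumping lemma, so L is not regular.

0^{p+k} 1^p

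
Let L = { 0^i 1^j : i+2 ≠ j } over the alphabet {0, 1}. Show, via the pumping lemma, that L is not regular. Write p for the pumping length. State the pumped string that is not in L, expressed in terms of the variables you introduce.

0^{p+p!} 1^{p+p!+2}

Assume L is regular; let p be its pumping constant.
Choose w = 0^p 1^{p+p!+2}. Since p ≠ (p+p!+2)-2 = p+p!, w ∈ L; and |w| ≥ p.
Write w = xyz as guaranteed by the lemma, with |xy| ≤ p and |y| ≥ 1.
Because |xy| ≤ p and w begins with p copies of 0, we have y = 0^k with 1 ≤ k ≤ p.
Since 1 ≤ k ≤ p, k divides p!; set t = 1 + p!/k. Then xy^t z has p + (p!/k)·k = p + p! copies of 0. Now the 0-count is p+p! and (1-count)-2 = (p+p!+2)-2 = p+p!, so i+2 ≠ j fails. So xy^t z = 0^{p+p!} 1^{p+p!+2} ∉ L.
Contradiction. Therefore L is not regular.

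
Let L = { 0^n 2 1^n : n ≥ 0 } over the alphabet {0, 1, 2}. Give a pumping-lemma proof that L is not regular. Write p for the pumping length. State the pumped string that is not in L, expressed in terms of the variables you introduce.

Assume L is regular; let p be its pumping constant.
Take w = 0^p 2 1^p ∈ L with |w| = 2p+1 ≥ p.
The pumping lemma gives a decomposition w = xyz where |xy| ≤ p and |y| > 0.
Because |xy| ≤ p and w begins with p copies of 0, we have y = 0^k with 1 ≤ k ≤ p.
Pump with i = 2: xy^2z = 0^{p+k} 2 1^p, which would require p+k = p. But k ≥ 1, so xy^2z ∉ L.
Contradiction. Therefore L is not regular.

0^{p+k} 2 1^p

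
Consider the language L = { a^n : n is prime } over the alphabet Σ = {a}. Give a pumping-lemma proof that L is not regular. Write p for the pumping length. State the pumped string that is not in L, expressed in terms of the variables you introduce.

Assume L is regular; let p be its pumping constant.
Let q be a prime with q ≥ p+2 (infinitely many primes exist), and take w = a^q ∈ L with |w| = q ≥ p.
Write w = xyz as guaranteed by the lemma, with |xy| ≤ p and |y| ≥ 1.
Then y = a^k for some k with 1 ≤ k ≤ p.
Since 1 ≤ k ≤ p, |xz| = q-k. Pump with i = q+1: |xy^{q+1}z| = (q-k)+(q+1)k = q+qk = q(1+k), which is composite (both factors ≥ 2). So xy^{q+1}z = a^{q(1+k)} ∉ L.
This contradicts the pumping lemma, so L is not regular.

a^{q(1+k)}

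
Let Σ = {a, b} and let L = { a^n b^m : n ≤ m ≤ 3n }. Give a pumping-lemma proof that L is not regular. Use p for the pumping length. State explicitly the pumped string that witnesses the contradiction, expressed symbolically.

Suppose for contradiction that L is regular, and let p be the pumping length.
Take w = a^p b^p ∈ L (since p ≤ p ≤ 3p), with |w| = 2p ≥ p.
By the pumping lemma, w = xyz with |xy| ≤ p and |y| ≥ 1.
Because |xy| ≤ p and w begins with p copies of a, we have y = a^k with 1 ≤ k ≤ p.
Pump with i = 2: xy^2z = a^{p+k} b^p. Now n = p+k > p = m, so the condition n ≤ m fails. Thus xy^2z ∉ L.
This is a contradiction; hence L is not regular.

a^{p+k} b^p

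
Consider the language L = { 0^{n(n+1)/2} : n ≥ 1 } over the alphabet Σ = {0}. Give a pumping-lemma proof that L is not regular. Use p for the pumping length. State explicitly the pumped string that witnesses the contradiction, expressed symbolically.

Suppose for contradiction that L is regular, and let p be the pumping length.
Take w = 0^{p(p+1)/2} ∈ L with |w| = p(p+1)/2 ≥ p.
By the pumping lemma, w = xyz with |xy| ≤ p and |y| ≥ 1.
Then y = 0^k for some k with 1 ≤ k ≤ p.
Pump with i = 2: xy^2z = 0^{p(p+1)/2+k}. Since 1 ≤ k ≤ p, p(p+1)/2 < p(p+1)/2+k ≤ p(p+1)/2+p < (p+1)(p+2)/2, so p(p+1)/2+k is strictly between consecutive triangular numbers. So xy^2z ∉ L.
Contradiction. Therefore L is not regular.

0^{p(p+1)/2+k}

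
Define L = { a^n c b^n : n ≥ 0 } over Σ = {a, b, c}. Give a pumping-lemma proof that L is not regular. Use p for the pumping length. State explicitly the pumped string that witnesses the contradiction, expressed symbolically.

a^{p+k} c b^p

Assume L is regular; let p be its pumping constant.
Take w = a^p c b^p ∈ L with |w| = 2p+1 ≥ p.
Write w = xyz as guaranteed by the lemma, with |xy| ≤ p and |y| ≥ 1.
Because |xy| ≤ p and w begins with p copies of a, we have y = a^k with 1 ≤ k ≤ p.
Pump with i = 2: xy^2z = a^{p+k} c b^p, which would require p+k = p. But k ≥ 1, so xy^2z ∉ L.
This is a contradiction; hence L is not regular.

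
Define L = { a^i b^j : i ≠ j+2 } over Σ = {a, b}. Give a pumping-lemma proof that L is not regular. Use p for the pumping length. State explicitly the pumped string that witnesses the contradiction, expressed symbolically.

a^{p+p!} b^{p+p!-2}

Assume L is regular; let p be its pumping constant.
Choose w = a^p b^{p+p!-2}. Since p ≠ (p+p!-2)+2 = p+p!, w ∈ L; and |w| ≥ p.
Write w = xyz as guaranteed by the lemma, with |xy| ≤ p and y is nonempty.
Since the first p symbols of w are all a's and |xy| ≤ p, y lies entirely in the leading a-block: y = a^k for some k with 1 ≤ k ≤ p.
Since 1 ≤ k ≤ p, k divides p!; set t = 1 + p!/k. Then xy^t z has p + (p!/k)·k = p + p! copies of a. Now the a-count is p+p! and (b-count)+2 = (p+p!-2)+2 = p+p!, so i ≠ j+2 fails. So xy^t z = a^{p+p!} b^{p+p!-2} ∉ L.
Contradiction. Therefore L is not regular.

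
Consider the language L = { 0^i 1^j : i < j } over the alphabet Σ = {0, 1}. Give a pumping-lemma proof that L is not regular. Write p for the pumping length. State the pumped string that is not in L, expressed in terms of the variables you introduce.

Toward a contradiction, assume L is regular with pumping length p.
Choose w = 0^p 1^{p+1} ∈ L, with |w| = 2p+1 ≥ p.
The pumping lemma gives a decomposition w = xyz where |xy| ≤ p and |y| > 0.
The first p characters of w are 0's, so xy (and hence y) consists only of 0's. Write y = 0^k, 1 ≤ k ≤ p.
Consider xy^2z = 0^{p+k} 1^{p+1}. Since k ≥ 1, the 0-count p+k is at least p+1, so i < j fails; thus xy^2z ∉ L.
Contradiction. Therefore L is not regular.

0^{p+k} 1^{p+1}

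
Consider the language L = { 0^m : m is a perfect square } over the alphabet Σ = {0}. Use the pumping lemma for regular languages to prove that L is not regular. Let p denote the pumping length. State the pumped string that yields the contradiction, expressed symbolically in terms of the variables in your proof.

Suppose for contradiction that L is regular, and let p be the pumping length.
Take w = 0^{p²} ∈ L with |w| = p² ≥ p.
The pumping lemma gives a decomposition w = xyz where |xy| ≤ p and |y| ≥ 1.
Then y = 0^k for some k with 1 ≤ k ≤ p.
Pump with i = 2: xy^2z = 0^{p²+k}. Since 1 ≤ k ≤ p, p² < p²+k ≤ p²+p < (p+1)², so p²+k lies strictly between consecutive squares and is not a perfect square. So xy^2z ∉ L.
This is a contradiction; hence L is not regular.

0^{p²+k}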